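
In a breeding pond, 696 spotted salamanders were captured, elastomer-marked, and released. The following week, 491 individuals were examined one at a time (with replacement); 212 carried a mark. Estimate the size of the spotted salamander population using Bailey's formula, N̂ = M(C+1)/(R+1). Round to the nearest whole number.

N̂ = 696·(491+1)/(212+1) = 696·492/213 = 342432/213 ≈ 1607.7 → 1608

N ≈ 1608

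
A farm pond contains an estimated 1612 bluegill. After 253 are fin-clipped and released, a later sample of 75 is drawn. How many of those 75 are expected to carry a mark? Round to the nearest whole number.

The marked fraction of the population is 253/1612, so in a sample of 75 expect C·(M/N) marked.
E[R] = 253 × 75 / 1612 = 18975 / 1612 ≈ 11.8 → 12

expected recaptures ≈ 12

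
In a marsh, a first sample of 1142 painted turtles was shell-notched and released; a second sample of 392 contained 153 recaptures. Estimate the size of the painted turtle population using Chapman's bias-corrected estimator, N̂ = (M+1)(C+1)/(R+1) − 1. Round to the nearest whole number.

N̂ = (1142+1)(392+1)/(153+1) − 1 = 1143·393/154 − 1
= 449199/154 − 1 ≈ 2916.9 − 1 ≈ 2915.9 → 2916

N ≈ 2916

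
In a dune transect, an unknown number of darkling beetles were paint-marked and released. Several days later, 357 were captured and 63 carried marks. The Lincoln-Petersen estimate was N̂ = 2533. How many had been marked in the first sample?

From N = M·C/R: M = N·R / C = 2533·63 / 357 = 159579 / 357 = 447.

M = 447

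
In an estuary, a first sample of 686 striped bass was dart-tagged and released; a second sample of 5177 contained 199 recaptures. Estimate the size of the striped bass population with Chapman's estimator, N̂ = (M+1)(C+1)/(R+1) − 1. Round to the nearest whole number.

N̂ = (686+1)(5177+1)/(199+1) − 1 = 687·5178/200 − 1
= 3557286/200 − 1 ≈ 17786.4 − 1 ≈ 17785.4 → 17785

N ≈ 17,785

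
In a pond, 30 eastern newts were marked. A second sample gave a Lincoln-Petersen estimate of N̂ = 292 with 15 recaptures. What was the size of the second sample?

From N = M·C/R: C = N·R / M = 292·15 / 30 = 4380 / 30 = 146.

C = 146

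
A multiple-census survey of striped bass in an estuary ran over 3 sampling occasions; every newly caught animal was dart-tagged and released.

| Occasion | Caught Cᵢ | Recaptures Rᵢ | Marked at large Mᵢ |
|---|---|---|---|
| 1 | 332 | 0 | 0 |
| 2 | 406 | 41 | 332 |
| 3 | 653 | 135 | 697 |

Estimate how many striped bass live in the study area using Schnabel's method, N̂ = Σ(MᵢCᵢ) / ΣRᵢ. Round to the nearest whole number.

Σ MᵢCᵢ = 0·332 + 332·406 + 697·653 = 0 + 134792 + 455141 = 589933
Σ Rᵢ = 0 + 41 + 135 = 176
N̂ = 589933 / 176 ≈ 3351.9 → 3352

N ≈ 3352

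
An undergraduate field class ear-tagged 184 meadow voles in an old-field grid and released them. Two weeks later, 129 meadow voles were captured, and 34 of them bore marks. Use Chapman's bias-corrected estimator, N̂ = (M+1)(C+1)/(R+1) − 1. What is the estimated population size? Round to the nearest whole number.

N̂ = (184+1)(129+1)/(34+1) − 1 = 185·130/35 − 1
= 24050/35 − 1 ≈ 687.1 − 1 ≈ 686.1 → 686

N ≈ 686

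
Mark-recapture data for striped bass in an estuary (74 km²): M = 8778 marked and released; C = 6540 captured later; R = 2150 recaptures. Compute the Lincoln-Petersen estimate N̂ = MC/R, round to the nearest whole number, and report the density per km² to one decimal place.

density ≈ 360.8 striped bass per km²

N̂ = 8778·6540/2150 = 57408120/2150 ≈ 26701.45 → 26701
Density = N̂ / area = 26701 / 74 ≈ 360.82 → 360.8 per km²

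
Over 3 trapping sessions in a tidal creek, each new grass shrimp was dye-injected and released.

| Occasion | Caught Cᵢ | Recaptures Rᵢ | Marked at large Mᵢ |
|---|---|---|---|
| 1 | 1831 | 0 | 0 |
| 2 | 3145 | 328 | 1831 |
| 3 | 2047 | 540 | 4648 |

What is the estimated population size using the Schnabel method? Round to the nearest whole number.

Σ MᵢCᵢ = 0·1831 + 1831·3145 + 4648·2047 = 0 + 5758495 + 9514456 = 15272951
Σ Rᵢ = 0 + 328 + 540 = 868
N̂ = 15272951 / 868 ≈ 17595.6 → 17596

N ≈ 17,596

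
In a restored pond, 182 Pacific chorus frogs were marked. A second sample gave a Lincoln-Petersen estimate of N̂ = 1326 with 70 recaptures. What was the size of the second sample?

From N = M·C/R: C = N·R / M = 1326·70 / 182 = 92820 / 182 = 510.

C = 510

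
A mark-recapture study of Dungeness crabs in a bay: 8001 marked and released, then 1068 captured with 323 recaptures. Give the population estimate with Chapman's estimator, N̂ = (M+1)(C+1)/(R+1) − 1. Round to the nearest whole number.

N ≈ 26,401

N̂ = (8001+1)(1068+1)/(323+1) − 1 = 8002·1069/324 − 1
= 8554138/324 − 1 ≈ 26401.7 − 1 ≈ 26400.7 → 26401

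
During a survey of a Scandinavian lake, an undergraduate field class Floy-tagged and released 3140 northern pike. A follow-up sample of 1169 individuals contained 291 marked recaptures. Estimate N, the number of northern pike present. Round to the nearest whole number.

Lincoln-Petersen assumes M/N = R/C, so N = M·C / R.
N = (3140 × 1169) / 291 = 3670660 / 291 ≈ 12614.0 → 12614

N ≈ 12,614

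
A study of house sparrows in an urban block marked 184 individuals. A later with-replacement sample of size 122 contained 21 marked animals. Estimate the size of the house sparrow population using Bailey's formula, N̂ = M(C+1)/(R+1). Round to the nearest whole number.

N ≈ 1029

N̂ = 184·(122+1)/(21+1) = 184·123/22 = 22632/22 ≈ 1028.7 → 1029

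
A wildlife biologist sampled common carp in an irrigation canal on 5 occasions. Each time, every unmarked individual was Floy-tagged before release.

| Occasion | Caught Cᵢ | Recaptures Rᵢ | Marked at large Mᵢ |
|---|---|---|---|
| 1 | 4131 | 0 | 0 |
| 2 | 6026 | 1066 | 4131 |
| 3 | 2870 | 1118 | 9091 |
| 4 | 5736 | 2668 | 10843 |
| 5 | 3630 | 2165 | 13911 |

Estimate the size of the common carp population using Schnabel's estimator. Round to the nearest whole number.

Σ MᵢCᵢ = 0·4131 + 4131·6026 + 9091·2870 + 10843·5736 + 13911·3630 = 0 + 24893406 + 26091170 + 62195448 + 50496930 = 163676954
Σ Rᵢ = 0 + 1066 + 1118 + 2668 + 2165 = 7017
N̂ = 163676954 / 7017 ≈ 23325.8 → 23326

N ≈ 23,326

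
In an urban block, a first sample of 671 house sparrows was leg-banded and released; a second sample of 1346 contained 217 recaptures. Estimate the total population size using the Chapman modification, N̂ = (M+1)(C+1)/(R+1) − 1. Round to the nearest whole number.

N ≈ 4151

N̂ = (671+1)(1346+1)/(217+1) − 1 = 672·1347/218 − 1
= 905184/218 − 1 ≈ 4152.2 − 1 ≈ 4151.2 → 4151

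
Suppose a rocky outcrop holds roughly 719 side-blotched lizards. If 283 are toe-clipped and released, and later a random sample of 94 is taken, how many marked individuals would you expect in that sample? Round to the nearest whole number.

Expected recaptures E[R] = M·C / N.
E[R] = 283 × 94 / 719 = 26602 / 719 ≈ 37.0 → 37

expected recaptures ≈ 37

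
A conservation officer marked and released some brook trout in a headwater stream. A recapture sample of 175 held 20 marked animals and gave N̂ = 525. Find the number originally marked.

M = 60

From N = M·C/R: M = N·R / C = 525·20 / 175 = 10500 / 175 = 60.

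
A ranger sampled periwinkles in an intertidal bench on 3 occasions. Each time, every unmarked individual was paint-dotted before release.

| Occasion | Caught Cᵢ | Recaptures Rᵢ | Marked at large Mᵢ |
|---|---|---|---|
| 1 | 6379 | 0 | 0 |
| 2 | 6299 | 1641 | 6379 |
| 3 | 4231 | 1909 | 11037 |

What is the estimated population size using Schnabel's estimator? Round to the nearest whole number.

Σ MᵢCᵢ = 0·6379 + 6379·6299 + 11037·4231 = 0 + 40181321 + 46697547 = 86878868
Σ Rᵢ = 0 + 1641 + 1909 = 3550
N̂ = 86878868 / 3550 ≈ 24472.9 → 24473

N ≈ 24,473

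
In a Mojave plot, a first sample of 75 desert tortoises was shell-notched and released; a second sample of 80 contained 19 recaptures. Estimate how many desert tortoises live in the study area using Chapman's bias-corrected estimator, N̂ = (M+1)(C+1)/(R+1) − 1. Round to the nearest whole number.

N̂ = (75+1)(80+1)/(19+1) − 1 = 76·81/20 − 1
= 6156/20 − 1 ≈ 307.8 − 1 ≈ 306.8 → 307

N ≈ 307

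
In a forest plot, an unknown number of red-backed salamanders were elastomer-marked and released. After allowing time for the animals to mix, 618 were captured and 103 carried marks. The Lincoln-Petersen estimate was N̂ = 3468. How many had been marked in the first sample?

From N = M·C/R: M = N·R / C = 3468·103 / 618 = 357204 / 618 = 578.

M = 578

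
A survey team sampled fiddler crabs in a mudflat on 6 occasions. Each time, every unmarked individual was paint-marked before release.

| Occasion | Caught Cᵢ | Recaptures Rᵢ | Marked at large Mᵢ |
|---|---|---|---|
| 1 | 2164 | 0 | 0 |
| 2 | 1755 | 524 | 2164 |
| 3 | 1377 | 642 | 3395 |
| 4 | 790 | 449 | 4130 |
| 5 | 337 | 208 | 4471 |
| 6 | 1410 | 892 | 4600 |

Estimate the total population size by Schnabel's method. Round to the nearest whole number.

Σ MᵢCᵢ = 0·2164 + 2164·1755 + 3395·1377 + 4130·790 + 4471·337 + 4600·1410 = 0 + 3797820 + 4674915 + 3262700 + 1506727 + 6486000 = 19728162
Σ Rᵢ = 0 + 524 + 642 + 449 + 208 + 892 = 2715
N̂ = 19728162 / 2715 ≈ 7266.4 → 7266

N ≈ 7266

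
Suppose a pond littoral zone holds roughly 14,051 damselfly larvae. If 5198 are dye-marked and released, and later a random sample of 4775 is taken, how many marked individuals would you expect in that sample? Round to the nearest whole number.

Expected recaptures E[R] = M·C / N.
E[R] = 5198 × 4775 / 14051 = 24820450 / 14051 ≈ 1766.45 → 1766

expected recaptures ≈ 1766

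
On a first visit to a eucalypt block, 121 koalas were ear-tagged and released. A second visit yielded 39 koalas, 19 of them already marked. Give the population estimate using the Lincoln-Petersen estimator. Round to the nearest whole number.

N ≈ 248

If marked individuals mix randomly, R/C ≈ M/N, giving N ≈ M·C/R.
N = (121 × 39) / 19 = 4719 / 19 ≈ 248.4 → 248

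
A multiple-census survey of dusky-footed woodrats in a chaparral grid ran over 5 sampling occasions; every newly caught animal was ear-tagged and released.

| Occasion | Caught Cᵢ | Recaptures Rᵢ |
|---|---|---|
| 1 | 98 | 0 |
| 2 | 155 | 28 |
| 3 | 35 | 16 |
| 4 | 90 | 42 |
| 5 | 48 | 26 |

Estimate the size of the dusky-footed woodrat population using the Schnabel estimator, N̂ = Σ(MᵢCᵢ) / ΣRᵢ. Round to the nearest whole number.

N ≈ 527

Marked at large before each occasion: Mᵢ = Σⱼ<ᵢ (Cⱼ − Rⱼ) → M1=0, M2=98, M3=225, M4=244, M5=292
Σ MᵢCᵢ = 0·98 + 98·155 + 225·35 + 244·90 + 292·48 = 0 + 15190 + 7875 + 21960 + 14016 = 59041
Σ Rᵢ = 0 + 28 + 16 + 42 + 26 = 112
N̂ = 59041 / 112 ≈ 527.2 → 527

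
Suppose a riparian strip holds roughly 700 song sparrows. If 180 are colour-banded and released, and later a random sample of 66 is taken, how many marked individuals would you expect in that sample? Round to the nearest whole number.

The marked fraction of the population is 180/700, so in a sample of 66 expect C·(M/N) marked.
E[R] = 180 × 66 / 700 = 11880 / 700 ≈ 17.0 → 17

expected recaptures ≈ 17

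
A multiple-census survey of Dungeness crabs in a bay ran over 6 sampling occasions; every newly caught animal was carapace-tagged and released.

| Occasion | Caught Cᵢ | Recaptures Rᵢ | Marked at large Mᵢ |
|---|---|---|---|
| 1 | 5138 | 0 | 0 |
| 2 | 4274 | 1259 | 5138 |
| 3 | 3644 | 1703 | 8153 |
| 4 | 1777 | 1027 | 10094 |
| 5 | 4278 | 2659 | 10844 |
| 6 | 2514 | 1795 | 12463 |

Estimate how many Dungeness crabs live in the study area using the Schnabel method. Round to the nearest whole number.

Σ MᵢCᵢ = 0·5138 + 5138·4274 + 8153·3644 + 10094·1777 + 10844·4278 + 12463·2514 = 0 + 21959812 + 29709532 + 17937038 + 46390632 + 31331982 = 147328996
Σ Rᵢ = 0 + 1259 + 1703 + 1027 + 2659 + 1795 = 8443
N̂ = 147328996 / 8443 ≈ 17449.8 → 17450

N ≈ 17,450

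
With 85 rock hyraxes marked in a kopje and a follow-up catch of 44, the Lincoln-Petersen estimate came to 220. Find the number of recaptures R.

From N = M·C/R: R = M·C / N = 85·44 / 220 = 3740 / 220 = 17.

R = 17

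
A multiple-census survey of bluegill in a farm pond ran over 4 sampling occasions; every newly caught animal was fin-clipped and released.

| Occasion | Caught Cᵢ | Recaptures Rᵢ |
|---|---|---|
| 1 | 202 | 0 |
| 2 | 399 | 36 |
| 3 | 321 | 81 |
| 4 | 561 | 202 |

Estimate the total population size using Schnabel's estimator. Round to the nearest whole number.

Marked at large before each occasion: Mᵢ = Σⱼ<ᵢ (Cⱼ − Rⱼ) → M1=0, M2=202, M3=565, M4=805
Σ MᵢCᵢ = 0·202 + 202·399 + 565·321 + 805·561 = 0 + 80598 + 181365 + 451605 = 713568
Σ Rᵢ = 0 + 36 + 81 + 202 = 319
N̂ = 713568 / 319 ≈ 2236.9 → 2237

N ≈ 2237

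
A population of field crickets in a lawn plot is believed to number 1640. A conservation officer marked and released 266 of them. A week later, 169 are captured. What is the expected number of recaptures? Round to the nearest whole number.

expected recaptures ≈ 27

The marked fraction of the population is 266/1640, so in a sample of 169 expect C·(M/N) marked.
E[R] = 266 × 169 / 1640 = 44954 / 1640 ≈ 27.4 → 27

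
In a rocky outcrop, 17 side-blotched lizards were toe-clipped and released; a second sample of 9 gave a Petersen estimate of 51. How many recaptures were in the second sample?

R = 3

From N = M·C/R: R = M·C / N = 17·9 / 51 = 153 / 51 = 3.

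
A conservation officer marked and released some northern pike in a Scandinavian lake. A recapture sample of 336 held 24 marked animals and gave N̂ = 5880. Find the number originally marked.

M = 420

From N = M·C/R: M = N·R / C = 5880·24 / 336 = 141120 / 336 = 420.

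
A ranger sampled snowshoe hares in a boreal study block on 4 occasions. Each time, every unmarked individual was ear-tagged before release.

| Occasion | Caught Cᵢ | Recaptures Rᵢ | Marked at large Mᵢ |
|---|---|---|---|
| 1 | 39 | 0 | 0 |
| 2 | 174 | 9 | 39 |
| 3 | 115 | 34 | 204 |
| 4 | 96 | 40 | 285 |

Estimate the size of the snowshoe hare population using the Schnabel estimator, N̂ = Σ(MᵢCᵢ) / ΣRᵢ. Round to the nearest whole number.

N ≈ 694

Σ MᵢCᵢ = 0·39 + 39·174 + 204·115 + 285·96 = 0 + 6786 + 23460 + 27360 = 57606
Σ Rᵢ = 0 + 9 + 34 + 40 = 83
N̂ = 57606 / 83 ≈ 694.0 → 694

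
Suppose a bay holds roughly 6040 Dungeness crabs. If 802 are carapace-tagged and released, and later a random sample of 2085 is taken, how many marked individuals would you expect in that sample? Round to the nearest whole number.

Expected recaptures E[R] = M·C / N.
E[R] = 802 × 2085 / 6040 = 1672170 / 6040 ≈ 276.8 → 277

expected recaptures ≈ 277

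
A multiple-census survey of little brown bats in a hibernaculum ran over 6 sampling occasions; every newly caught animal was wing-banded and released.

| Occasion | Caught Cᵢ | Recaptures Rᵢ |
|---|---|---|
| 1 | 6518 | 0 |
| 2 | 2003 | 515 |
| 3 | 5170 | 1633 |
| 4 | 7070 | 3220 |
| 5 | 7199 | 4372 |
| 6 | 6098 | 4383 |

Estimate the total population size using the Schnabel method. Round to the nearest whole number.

N ≈ 25,347

Marked at large before each occasion: Mᵢ = Σⱼ<ᵢ (Cⱼ − Rⱼ) → M1=0, M2=6518, M3=8006, M4=11543, M5=15393, M6=18220
Σ MᵢCᵢ = 0·6518 + 6518·2003 + 8006·5170 + 11543·7070 + 15393·7199 + 18220·6098 = 0 + 13055554 + 41391020 + 81609010 + 110814207 + 111105560 = 357975351
Σ Rᵢ = 0 + 515 + 1633 + 3220 + 4372 + 4383 = 14123
N̂ = 357975351 / 14123 ≈ 25347.0 → 25347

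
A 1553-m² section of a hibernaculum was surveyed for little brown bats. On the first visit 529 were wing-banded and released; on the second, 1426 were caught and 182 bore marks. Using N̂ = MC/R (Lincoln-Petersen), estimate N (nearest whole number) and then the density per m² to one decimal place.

density ≈ 2.7 little brown bats per m²

N̂ = 529·1426/182 = 754354/182 ≈ 4144.8 → 4145
Density = N̂ / area = 4145 / 1553 ≈ 2.67 → 2.7 per m²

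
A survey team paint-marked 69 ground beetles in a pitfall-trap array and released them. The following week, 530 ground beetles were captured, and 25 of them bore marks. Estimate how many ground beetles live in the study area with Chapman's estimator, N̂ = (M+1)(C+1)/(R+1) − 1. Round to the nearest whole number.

N̂ = (69+1)(530+1)/(25+1) − 1 = 70·531/26 − 1
= 37170/26 − 1 ≈ 1429.6 − 1 ≈ 1428.6 → 1429

N ≈ 1429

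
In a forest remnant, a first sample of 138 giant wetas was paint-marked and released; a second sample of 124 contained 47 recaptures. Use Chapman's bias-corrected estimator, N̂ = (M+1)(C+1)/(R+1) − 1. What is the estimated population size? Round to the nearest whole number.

N ≈ 361

N̂ = (138+1)(124+1)/(47+1) − 1 = 139·125/48 − 1
= 17375/48 − 1 ≈ 362.0 − 1 ≈ 361.0 → 361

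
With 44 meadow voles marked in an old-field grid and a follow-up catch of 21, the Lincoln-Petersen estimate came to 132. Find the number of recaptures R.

R = 7

From N = M·C/R: R = M·C / N = 44·21 / 132 = 924 / 132 = 7.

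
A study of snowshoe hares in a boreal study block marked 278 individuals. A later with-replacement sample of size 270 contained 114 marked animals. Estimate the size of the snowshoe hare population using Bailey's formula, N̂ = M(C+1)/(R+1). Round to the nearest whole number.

N̂ = 278·(270+1)/(114+1) = 278·271/115 = 75338/115 ≈ 655.1 → 655

N ≈ 655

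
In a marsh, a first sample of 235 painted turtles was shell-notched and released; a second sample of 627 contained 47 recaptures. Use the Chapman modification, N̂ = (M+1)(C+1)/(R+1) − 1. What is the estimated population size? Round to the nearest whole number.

N̂ = (235+1)(627+1)/(47+1) − 1 = 236·628/48 − 1
= 148208/48 − 1 ≈ 3087.7 − 1 ≈ 3086.7 → 3087

N ≈ 3087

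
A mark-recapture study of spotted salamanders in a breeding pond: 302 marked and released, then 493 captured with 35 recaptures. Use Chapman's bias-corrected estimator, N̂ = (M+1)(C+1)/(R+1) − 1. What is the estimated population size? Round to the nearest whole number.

N̂ = (302+1)(493+1)/(35+1) − 1 = 303·494/36 − 1
= 149682/36 − 1 ≈ 4157.8 − 1 ≈ 4156.8 → 4157

N ≈ 4157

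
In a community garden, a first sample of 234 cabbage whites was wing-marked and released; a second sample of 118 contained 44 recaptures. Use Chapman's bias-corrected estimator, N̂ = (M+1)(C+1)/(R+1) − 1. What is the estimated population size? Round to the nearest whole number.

N̂ = (234+1)(118+1)/(44+1) − 1 = 235·119/45 − 1
= 27965/45 − 1 ≈ 621.4 − 1 ≈ 620.4 → 620

N ≈ 620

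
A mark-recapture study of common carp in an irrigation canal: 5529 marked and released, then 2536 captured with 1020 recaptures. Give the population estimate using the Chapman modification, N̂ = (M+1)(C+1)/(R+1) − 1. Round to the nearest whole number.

N̂ = (5529+1)(2536+1)/(1020+1) − 1 = 5530·2537/1021 − 1
= 14029610/1021 − 1 ≈ 13741.0 − 1 ≈ 13740.0 → 13740

N ≈ 13,740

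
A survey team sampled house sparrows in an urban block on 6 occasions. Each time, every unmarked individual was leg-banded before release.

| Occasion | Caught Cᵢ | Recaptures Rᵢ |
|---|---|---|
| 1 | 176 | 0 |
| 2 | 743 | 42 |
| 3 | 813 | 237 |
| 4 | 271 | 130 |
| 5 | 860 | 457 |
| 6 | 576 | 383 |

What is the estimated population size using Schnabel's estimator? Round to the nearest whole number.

Marked at large before each occasion: Mᵢ = Σⱼ<ᵢ (Cⱼ − Rⱼ) → M1=0, M2=176, M3=877, M4=1453, M5=1594, M6=1997
Σ MᵢCᵢ = 0·176 + 176·743 + 877·813 + 1453·271 + 1594·860 + 1997·576 = 0 + 130768 + 713001 + 393763 + 1370840 + 1150272 = 3758644
Σ Rᵢ = 0 + 42 + 237 + 130 + 457 + 383 = 1249
N̂ = 3758644 / 1249 ≈ 3009.3 → 3009

N ≈ 3009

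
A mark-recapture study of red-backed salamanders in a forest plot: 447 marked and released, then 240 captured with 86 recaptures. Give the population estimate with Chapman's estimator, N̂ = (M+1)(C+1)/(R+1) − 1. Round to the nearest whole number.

N ≈ 1240

N̂ = (447+1)(240+1)/(86+1) − 1 = 448·241/87 − 1
= 107968/87 − 1 ≈ 1241.0 − 1 ≈ 1240.0 → 1240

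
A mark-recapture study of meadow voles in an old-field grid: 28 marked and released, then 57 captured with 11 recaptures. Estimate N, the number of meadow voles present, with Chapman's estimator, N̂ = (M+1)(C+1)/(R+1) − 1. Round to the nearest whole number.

N ≈ 139

N̂ = (28+1)(57+1)/(11+1) − 1 = 29·58/12 − 1
= 1682/12 − 1 ≈ 140.2 − 1 ≈ 139.2 → 139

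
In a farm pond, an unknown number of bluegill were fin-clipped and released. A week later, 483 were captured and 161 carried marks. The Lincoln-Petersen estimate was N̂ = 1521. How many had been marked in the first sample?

M = 507

From N = M·C/R: M = N·R / C = 1521·161 / 483 = 244881 / 483 = 507.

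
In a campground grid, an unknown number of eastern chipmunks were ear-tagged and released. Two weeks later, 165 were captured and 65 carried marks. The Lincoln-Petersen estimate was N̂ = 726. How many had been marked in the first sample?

M = 286

From N = M·C/R: M = N·R / C = 726·65 / 165 = 47190 / 165 = 286.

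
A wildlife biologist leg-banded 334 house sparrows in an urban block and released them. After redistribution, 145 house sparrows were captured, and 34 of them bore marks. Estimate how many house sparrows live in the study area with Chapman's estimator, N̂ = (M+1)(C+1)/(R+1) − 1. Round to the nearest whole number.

N̂ = (334+1)(145+1)/(34+1) − 1 = 335·146/35 − 1
= 48910/35 − 1 ≈ 1397.4 − 1 ≈ 1396.4 → 1396

N ≈ 1396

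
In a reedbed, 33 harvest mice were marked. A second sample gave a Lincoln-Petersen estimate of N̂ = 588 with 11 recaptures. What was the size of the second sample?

From N = M·C/R: C = N·R / M = 588·11 / 33 = 6468 / 33 = 196.

C = 196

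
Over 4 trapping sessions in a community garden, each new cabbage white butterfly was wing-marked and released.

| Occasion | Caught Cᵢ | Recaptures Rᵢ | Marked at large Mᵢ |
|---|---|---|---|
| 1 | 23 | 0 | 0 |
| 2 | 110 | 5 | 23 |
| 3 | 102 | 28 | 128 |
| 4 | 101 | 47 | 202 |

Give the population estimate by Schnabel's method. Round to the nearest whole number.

N ≈ 450

Σ MᵢCᵢ = 0·23 + 23·110 + 128·102 + 202·101 = 0 + 2530 + 13056 + 20402 = 35988
Σ Rᵢ = 0 + 5 + 28 + 47 = 80
N̂ = 35988 / 80 ≈ 449.9 → 450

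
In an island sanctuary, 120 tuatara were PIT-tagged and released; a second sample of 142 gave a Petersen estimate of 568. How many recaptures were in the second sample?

From N = M·C/R: R = M·C / N = 120·142 / 568 = 17040 / 568 = 30.

R = 30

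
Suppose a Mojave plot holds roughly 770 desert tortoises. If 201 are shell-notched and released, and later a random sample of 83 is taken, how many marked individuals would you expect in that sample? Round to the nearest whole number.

expected recaptures ≈ 22

The marked fraction of the population is 201/770, so in a sample of 83 expect C·(M/N) marked.
E[R] = 201 × 83 / 770 = 16683 / 770 ≈ 21.7 → 22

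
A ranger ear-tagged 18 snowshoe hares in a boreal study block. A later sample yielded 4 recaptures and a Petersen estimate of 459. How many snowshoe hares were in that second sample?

C = 102

From N = M·C/R: C = N·R / M = 459·4 / 18 = 1836 / 18 = 102.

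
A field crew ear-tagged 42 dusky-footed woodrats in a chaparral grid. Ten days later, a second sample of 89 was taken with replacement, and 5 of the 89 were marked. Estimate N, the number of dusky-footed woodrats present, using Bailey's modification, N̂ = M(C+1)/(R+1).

N = 630

N̂ = 42·(89+1)/(5+1) = 42·90/6 = 3780/6 = 630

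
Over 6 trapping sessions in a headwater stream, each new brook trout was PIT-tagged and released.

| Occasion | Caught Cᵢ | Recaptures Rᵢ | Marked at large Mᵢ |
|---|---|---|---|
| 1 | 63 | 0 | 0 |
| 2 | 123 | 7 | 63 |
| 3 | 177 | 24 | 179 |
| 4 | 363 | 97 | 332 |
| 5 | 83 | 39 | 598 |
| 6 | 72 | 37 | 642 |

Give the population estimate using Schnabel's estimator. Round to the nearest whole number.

Σ MᵢCᵢ = 0·63 + 63·123 + 179·177 + 332·363 + 598·83 + 642·72 = 0 + 7749 + 31683 + 120516 + 49634 + 46224 = 255806
Σ Rᵢ = 0 + 7 + 24 + 97 + 39 + 37 = 204
N̂ = 255806 / 204 ≈ 1254.0 → 1254

N ≈ 1254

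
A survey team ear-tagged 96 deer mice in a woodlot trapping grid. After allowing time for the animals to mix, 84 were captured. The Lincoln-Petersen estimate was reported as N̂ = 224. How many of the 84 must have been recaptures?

From N = M·C/R: R = M·C / N = 96·84 / 224 = 8064 / 224 = 36.

R = 36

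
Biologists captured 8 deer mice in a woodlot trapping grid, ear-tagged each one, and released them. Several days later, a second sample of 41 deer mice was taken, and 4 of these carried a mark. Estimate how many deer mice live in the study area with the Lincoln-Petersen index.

N = 82

Lincoln-Petersen assumes M/N = R/C, so N = M·C / R.
N = (8 × 41) / 4 = 328 / 4 = 82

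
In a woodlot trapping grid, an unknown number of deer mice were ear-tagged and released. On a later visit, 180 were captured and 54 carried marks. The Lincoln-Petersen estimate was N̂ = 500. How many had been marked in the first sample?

From N = M·C/R: M = N·R / C = 500·54 / 180 = 27000 / 180 = 150.

M = 150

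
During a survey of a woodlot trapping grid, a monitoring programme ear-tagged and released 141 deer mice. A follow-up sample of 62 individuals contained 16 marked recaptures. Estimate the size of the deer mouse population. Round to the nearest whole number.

N ≈ 546

The marked fraction in the recapture sample should equal the marked fraction in the population: 16/62 = 141/N.
N = (141 × 62) / 16 = 8742 / 16 ≈ 546.4 → 546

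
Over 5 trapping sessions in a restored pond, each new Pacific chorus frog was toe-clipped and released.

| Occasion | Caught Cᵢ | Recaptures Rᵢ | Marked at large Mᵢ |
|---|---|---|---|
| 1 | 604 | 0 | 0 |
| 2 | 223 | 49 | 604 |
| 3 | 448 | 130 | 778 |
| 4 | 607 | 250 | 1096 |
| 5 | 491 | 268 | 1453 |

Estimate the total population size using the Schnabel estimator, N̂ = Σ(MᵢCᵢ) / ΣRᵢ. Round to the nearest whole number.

N ≈ 2671

Σ MᵢCᵢ = 0·604 + 604·223 + 778·448 + 1096·607 + 1453·491 = 0 + 134692 + 348544 + 665272 + 713423 = 1861931
Σ Rᵢ = 0 + 49 + 130 + 250 + 268 = 697
N̂ = 1861931 / 697 ≈ 2671.4 → 2671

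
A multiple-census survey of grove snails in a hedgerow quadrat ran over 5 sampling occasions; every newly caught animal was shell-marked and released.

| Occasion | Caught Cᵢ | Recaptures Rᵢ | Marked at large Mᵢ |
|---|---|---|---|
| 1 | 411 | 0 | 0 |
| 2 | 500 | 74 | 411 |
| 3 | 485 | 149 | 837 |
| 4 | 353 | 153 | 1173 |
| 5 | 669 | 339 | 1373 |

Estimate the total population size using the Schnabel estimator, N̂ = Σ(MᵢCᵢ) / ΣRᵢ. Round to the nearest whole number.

N ≈ 2719

Σ MᵢCᵢ = 0·411 + 411·500 + 837·485 + 1173·353 + 1373·669 = 0 + 205500 + 405945 + 414069 + 918537 = 1944051
Σ Rᵢ = 0 + 74 + 149 + 153 + 339 = 715
N̂ = 1944051 / 715 ≈ 2719.0 → 2719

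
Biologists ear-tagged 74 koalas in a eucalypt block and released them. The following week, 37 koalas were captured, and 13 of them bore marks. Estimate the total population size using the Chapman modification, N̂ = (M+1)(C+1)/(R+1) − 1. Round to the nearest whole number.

N ≈ 203

N̂ = (74+1)(37+1)/(13+1) − 1 = 75·38/14 − 1
= 2850/14 − 1 ≈ 203.6 − 1 ≈ 202.6 → 203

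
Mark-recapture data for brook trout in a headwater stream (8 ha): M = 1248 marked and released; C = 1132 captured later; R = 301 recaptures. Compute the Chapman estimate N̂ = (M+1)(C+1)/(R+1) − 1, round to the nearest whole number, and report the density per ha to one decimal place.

N̂ = 1249·1133/302 − 1 = 1415117/302 − 1 ≈ 4684.8 → 4685
Density = N̂ / area = 4685 / 8 ≈ 585.62 → 585.6 per ha

density ≈ 585.6 brook trout per ha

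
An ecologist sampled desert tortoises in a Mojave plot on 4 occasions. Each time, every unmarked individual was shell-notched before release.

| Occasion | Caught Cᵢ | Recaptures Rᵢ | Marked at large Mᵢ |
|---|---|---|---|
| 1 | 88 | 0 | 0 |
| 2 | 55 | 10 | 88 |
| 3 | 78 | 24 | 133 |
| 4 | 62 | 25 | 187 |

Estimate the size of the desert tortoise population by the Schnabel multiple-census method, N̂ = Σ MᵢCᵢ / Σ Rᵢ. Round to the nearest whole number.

Σ MᵢCᵢ = 0·88 + 88·55 + 133·78 + 187·62 = 0 + 4840 + 10374 + 11594 = 26808
Σ Rᵢ = 0 + 10 + 24 + 25 = 59
N̂ = 26808 / 59 ≈ 454.4 → 454

N ≈ 454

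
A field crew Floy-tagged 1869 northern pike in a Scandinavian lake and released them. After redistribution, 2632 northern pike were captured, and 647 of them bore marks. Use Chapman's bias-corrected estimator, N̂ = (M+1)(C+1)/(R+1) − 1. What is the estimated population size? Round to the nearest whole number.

N̂ = (1869+1)(2632+1)/(647+1) − 1 = 1870·2633/648 − 1
= 4923710/648 − 1 ≈ 7598.3 − 1 ≈ 7597.3 → 7597

N ≈ 7597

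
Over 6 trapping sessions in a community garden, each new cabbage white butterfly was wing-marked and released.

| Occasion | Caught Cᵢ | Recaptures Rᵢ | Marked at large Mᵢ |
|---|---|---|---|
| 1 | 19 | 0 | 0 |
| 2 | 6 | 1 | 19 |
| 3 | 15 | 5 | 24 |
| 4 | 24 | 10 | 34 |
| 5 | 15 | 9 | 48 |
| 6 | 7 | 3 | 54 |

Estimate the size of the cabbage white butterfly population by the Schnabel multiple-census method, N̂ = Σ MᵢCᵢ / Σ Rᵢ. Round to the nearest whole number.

Σ MᵢCᵢ = 0·19 + 19·6 + 24·15 + 34·24 + 48·15 + 54·7 = 0 + 114 + 360 + 816 + 720 + 378 = 2388
Σ Rᵢ = 0 + 1 + 5 + 10 + 9 + 3 = 28
N̂ = 2388 / 28 ≈ 85.3 → 85

N ≈ 85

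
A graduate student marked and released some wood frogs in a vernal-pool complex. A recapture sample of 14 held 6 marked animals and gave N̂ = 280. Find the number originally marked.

From N = M·C/R: M = N·R / C = 280·6 / 14 = 1680 / 14 = 120.

M = 120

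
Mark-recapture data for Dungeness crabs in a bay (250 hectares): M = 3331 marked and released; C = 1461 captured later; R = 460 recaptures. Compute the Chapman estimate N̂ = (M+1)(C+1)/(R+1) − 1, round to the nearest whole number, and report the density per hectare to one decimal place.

density ≈ 42.3 Dungeness crabs per hectare

N̂ = 3332·1462/461 − 1 = 4871384/461 − 1 ≈ 10566.0 → 10566
Density = N̂ / area = 10566 / 250 ≈ 42.26 → 42.3 per hectare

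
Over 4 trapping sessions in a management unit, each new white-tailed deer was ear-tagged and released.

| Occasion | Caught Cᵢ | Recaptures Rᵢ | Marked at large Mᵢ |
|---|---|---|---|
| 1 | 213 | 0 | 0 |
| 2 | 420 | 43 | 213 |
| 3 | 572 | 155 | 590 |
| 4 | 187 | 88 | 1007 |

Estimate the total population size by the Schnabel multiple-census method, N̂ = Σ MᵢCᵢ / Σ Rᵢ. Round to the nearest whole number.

N ≈ 2151

Σ MᵢCᵢ = 0·213 + 213·420 + 590·572 + 1007·187 = 0 + 89460 + 337480 + 188309 = 615249
Σ Rᵢ = 0 + 43 + 155 + 88 = 286
N̂ = 615249 / 286 ≈ 2151.2 → 2151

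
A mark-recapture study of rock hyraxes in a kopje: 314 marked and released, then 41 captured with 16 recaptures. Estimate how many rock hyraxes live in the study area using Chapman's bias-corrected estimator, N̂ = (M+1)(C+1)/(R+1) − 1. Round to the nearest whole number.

N̂ = (314+1)(41+1)/(16+1) − 1 = 315·42/17 − 1
= 13230/17 − 1 ≈ 778.2 − 1 ≈ 777.2 → 777

N ≈ 777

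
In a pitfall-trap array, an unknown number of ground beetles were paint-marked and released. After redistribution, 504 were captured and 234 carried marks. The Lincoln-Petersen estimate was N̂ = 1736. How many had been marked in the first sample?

M = 806

From N = M·C/R: M = N·R / C = 1736·234 / 504 = 406224 / 504 = 806.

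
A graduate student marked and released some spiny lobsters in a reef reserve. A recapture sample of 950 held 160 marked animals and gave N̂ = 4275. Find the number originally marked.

M = 720

From N = M·C/R: M = N·R / C = 4275·160 / 950 = 684000 / 950 = 720.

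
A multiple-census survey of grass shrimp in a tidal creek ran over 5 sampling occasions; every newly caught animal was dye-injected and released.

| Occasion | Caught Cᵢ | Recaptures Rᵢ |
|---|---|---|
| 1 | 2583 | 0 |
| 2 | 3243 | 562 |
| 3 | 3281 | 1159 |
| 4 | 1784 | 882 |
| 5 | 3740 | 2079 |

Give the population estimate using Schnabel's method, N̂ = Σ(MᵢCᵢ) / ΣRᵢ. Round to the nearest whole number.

Marked at large before each occasion: Mᵢ = Σⱼ<ᵢ (Cⱼ − Rⱼ) → M1=0, M2=2583, M3=5264, M4=7386, M5=8288
Σ MᵢCᵢ = 0·2583 + 2583·3243 + 5264·3281 + 7386·1784 + 8288·3740 = 0 + 8376669 + 17271184 + 13176624 + 30997120 = 69821597
Σ Rᵢ = 0 + 562 + 1159 + 882 + 2079 = 4682
N̂ = 69821597 / 4682 ≈ 14912.8 → 14913

N ≈ 14,913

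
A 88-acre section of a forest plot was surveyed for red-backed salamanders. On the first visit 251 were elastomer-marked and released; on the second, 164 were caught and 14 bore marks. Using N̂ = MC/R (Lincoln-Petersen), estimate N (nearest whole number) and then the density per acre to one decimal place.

density ≈ 33.4 red-backed salamanders per acre

N̂ = 251·164/14 = 41164/14 ≈ 2940.3 → 2940
Density = N̂ / area = 2940 / 88 ≈ 33.41 → 33.4 per acre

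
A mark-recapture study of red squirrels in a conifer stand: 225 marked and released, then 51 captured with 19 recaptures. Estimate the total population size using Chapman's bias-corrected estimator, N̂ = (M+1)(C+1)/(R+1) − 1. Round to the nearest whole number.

N̂ = (225+1)(51+1)/(19+1) − 1 = 226·52/20 − 1
= 11752/20 − 1 ≈ 587.6 − 1 ≈ 586.6 → 587

N ≈ 587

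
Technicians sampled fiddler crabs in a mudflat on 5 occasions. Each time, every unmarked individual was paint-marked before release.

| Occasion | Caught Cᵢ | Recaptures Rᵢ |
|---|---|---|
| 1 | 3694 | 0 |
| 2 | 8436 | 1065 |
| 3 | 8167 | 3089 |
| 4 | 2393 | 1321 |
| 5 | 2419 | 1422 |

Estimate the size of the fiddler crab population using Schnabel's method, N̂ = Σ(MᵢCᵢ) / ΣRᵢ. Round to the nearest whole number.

N ≈ 29,260

Marked at large before each occasion: Mᵢ = Σⱼ<ᵢ (Cⱼ − Rⱼ) → M1=0, M2=3694, M3=11065, M4=16143, M5=17215
Σ MᵢCᵢ = 0·3694 + 3694·8436 + 11065·8167 + 16143·2393 + 17215·2419 = 0 + 31162584 + 90367855 + 38630199 + 41643085 = 201803723
Σ Rᵢ = 0 + 1065 + 3089 + 1321 + 1422 = 6897
N̂ = 201803723 / 6897 ≈ 29259.6 → 29260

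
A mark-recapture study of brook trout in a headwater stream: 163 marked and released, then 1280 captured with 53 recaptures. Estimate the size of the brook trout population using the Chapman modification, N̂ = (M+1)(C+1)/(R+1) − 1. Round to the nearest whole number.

N ≈ 3889

N̂ = (163+1)(1280+1)/(53+1) − 1 = 164·1281/54 − 1
= 210084/54 − 1 ≈ 3890.4 − 1 ≈ 3889.4 → 3889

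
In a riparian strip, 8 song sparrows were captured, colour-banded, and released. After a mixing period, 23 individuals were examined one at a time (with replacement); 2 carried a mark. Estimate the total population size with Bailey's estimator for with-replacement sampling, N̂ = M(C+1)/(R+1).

N = 64

N̂ = 8·(23+1)/(2+1) = 8·24/3 = 192/3 = 64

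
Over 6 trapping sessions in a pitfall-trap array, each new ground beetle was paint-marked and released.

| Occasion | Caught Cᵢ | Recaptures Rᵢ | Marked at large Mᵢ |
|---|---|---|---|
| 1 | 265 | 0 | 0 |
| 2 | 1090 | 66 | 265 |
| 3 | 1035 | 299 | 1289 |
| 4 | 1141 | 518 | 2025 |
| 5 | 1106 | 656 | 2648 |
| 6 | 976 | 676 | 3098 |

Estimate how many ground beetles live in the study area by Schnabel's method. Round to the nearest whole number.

N ≈ 4463

Σ MᵢCᵢ = 0·265 + 265·1090 + 1289·1035 + 2025·1141 + 2648·1106 + 3098·976 = 0 + 288850 + 1334115 + 2310525 + 2928688 + 3023648 = 9885826
Σ Rᵢ = 0 + 66 + 299 + 518 + 656 + 676 = 2215
N̂ = 9885826 / 2215 ≈ 4463.1 → 4463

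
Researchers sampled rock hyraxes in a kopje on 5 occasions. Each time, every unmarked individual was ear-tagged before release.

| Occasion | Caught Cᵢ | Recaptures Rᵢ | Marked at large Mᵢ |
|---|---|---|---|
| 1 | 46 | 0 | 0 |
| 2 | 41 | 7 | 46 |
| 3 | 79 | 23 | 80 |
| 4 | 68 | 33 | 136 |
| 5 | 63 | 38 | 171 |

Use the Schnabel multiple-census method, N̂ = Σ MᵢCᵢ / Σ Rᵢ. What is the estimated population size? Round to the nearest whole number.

Σ MᵢCᵢ = 0·46 + 46·41 + 80·79 + 136·68 + 171·63 = 0 + 1886 + 6320 + 9248 + 10773 = 28227
Σ Rᵢ = 0 + 7 + 23 + 33 + 38 = 101
N̂ = 28227 / 101 ≈ 279.48 → 279

N ≈ 279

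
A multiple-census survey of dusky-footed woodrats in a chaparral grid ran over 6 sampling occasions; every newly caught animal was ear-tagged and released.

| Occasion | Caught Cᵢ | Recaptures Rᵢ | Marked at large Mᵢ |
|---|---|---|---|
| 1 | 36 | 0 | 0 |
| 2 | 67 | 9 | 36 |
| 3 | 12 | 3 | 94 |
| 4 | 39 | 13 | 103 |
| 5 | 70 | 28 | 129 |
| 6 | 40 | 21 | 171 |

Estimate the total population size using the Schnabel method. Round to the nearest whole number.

N ≈ 317

Σ MᵢCᵢ = 0·36 + 36·67 + 94·12 + 103·39 + 129·70 + 171·40 = 0 + 2412 + 1128 + 4017 + 9030 + 6840 = 23427
Σ Rᵢ = 0 + 9 + 3 + 13 + 28 + 21 = 74
N̂ = 23427 / 74 ≈ 316.6 → 317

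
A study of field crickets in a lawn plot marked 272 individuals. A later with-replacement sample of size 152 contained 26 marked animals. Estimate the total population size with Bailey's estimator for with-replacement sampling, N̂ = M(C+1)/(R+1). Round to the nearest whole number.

N ≈ 1541

N̂ = 272·(152+1)/(26+1) = 272·153/27 = 41616/27 ≈ 1541.3 → 1541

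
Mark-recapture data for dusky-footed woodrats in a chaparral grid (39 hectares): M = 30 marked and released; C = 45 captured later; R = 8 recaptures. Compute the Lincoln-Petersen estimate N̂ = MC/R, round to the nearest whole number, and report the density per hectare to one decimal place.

density ≈ 4.3 dusky-footed woodrats per hectare

N̂ = 30·45/8 = 1350/8 ≈ 168.8 → 169
Density = N̂ / area = 169 / 39 ≈ 4.33 → 4.3 per hectare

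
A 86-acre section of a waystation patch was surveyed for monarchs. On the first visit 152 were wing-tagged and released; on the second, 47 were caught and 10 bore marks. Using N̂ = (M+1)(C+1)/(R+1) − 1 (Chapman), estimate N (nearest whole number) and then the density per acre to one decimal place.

N̂ = 153·48/11 − 1 = 7344/11 − 1 ≈ 666.6 → 667
Density = N̂ / area = 667 / 86 ≈ 7.76 → 7.8 per acre

density ≈ 7.8 monarchs per acre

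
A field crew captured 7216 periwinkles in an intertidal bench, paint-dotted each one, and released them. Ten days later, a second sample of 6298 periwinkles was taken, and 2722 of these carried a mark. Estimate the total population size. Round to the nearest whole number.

N ≈ 16,696

N = (7216 × 6298) / 2722 = 45446368 / 2722 ≈ 16695.9 → 16696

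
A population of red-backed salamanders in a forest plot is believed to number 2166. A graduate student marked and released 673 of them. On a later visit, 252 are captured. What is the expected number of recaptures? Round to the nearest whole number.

Expected recaptures E[R] = M·C / N.
E[R] = 673 × 252 / 2166 = 169596 / 2166 ≈ 78.3 → 78

expected recaptures ≈ 78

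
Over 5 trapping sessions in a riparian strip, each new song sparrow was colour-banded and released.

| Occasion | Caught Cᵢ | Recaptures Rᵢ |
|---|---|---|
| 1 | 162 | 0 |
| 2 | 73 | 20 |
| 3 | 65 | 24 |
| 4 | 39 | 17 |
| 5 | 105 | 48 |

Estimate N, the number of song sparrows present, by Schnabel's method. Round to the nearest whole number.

N ≈ 596

Marked at large before each occasion: Mᵢ = Σⱼ<ᵢ (Cⱼ − Rⱼ) → M1=0, M2=162, M3=215, M4=256, M5=278
Σ MᵢCᵢ = 0·162 + 162·73 + 215·65 + 256·39 + 278·105 = 0 + 11826 + 13975 + 9984 + 29190 = 64975
Σ Rᵢ = 0 + 20 + 24 + 17 + 48 = 109
N̂ = 64975 / 109 ≈ 596.1 → 596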